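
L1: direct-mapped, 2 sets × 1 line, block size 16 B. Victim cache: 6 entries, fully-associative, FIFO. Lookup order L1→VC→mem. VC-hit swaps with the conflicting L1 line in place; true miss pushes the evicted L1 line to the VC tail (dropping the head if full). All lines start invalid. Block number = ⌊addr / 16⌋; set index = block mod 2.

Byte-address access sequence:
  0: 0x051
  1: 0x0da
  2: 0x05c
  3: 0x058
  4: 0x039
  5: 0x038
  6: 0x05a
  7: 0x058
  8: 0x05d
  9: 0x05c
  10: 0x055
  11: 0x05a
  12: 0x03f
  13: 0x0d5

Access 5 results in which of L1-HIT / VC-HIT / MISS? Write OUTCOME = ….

OUTCOME = L1-HIT

  [0] addr=0x51 blk=5 s=1: MISS | VC []
  [1] addr=0xda blk=13 s=1: MISS | VC [5]
  [2] addr=0x5c blk=5 s=1: VC-HIT | VC [13]
  [3] addr=0x58 blk=5 s=1: L1-HIT | VC [13]
  [4] addr=0x39 blk=3 s=1: MISS | VC [13, 5]
  [5] addr=0x38 blk=3 s=1: L1-HIT | VC [13, 5]
  [6] addr=0x5a blk=5 s=1: VC-HIT | VC [13, 3]
  [7] addr=0x58 blk=5 s=1: L1-HIT | VC [13, 3]
  [8] addr=0x5d blk=5 s=1: L1-HIT | VC [13, 3]
  [9] addr=0x5c blk=5 s=1: L1-HIT | VC [13, 3]
  [10] addr=0x55 blk=5 s=1: L1-HIT | VC [13, 3]
  [11] addr=0x5a blk=5 s=1: L1-HIT | VC [13, 3]
  [12] addr=0x3f blk=3 s=1: VC-HIT | VC [13, 5]
  [13] addr=0xd5 blk=13 s=1: VC-HIT | VC [3, 5]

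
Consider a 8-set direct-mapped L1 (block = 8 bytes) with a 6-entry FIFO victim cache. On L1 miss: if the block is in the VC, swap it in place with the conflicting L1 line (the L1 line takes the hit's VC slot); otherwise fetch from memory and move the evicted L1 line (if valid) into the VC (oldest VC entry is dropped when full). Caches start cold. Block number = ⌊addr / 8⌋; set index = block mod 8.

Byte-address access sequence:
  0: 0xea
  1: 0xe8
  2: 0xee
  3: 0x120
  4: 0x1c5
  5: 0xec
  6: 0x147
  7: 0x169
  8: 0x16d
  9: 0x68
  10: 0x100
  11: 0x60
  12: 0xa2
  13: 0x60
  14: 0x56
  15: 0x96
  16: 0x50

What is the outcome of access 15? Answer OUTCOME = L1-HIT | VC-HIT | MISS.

#0 0xea→b29/s5 MISS; vc=[]
#1 0xe8→b29/s5 L1-HIT; vc=[]
#2 0xee→b29/s5 L1-HIT; vc=[]
#3 0x120→b36/s4 MISS; vc=[]
#4 0x1c5→b56/s0 MISS; vc=[]
#5 0xec→b29/s5 L1-HIT; vc=[]
#6 0x147→b40/s0 MISS; vc=[56]
#7 0x169→b45/s5 MISS; vc=[56,29]
#8 0x16d→b45/s5 L1-HIT; vc=[56,29]
#9 0x68→b13/s5 MISS; vc=[56,29,45]
#10 0x100→b32/s0 MISS; vc=[56,29,45,40]
#11 0x60→b12/s4 MISS; vc=[56,29,45,40,36]
#12 0xa2→b20/s4 MISS; vc=[56,29,45,40,36,12]
#13 0x60→b12/s4 VC-HIT; vc=[56,29,45,40,36,20]
#14 0x56→b10/s2 MISS; vc=[56,29,45,40,36,20]
#15 0x96→b18/s2 MISS; vc=[29,45,40,36,20,10]
#16 0x50→b10/s2 VC-HIT; vc=[29,45,40,36,20,18]

OUTCOME = MISS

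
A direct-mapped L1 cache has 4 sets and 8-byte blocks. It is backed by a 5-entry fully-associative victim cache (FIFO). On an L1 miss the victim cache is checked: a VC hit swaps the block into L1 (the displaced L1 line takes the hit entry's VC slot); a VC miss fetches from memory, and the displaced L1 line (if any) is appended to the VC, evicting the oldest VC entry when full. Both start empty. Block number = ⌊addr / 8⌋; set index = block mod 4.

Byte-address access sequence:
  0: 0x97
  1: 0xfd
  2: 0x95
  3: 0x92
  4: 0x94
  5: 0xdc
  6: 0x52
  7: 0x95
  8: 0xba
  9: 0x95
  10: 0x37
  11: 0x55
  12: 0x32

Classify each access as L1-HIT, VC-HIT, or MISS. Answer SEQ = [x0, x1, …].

0: 0x97 (blk 18, set 2) → MISS  vc=[]
1: 0xfd (blk 31, set 3) → MISS  vc=[]
2: 0x95 (blk 18, set 2) → L1-HIT  vc=[]
3: 0x92 (blk 18, set 2) → L1-HIT  vc=[]
4: 0x94 (blk 18, set 2) → L1-HIT  vc=[]
5: 0xdc (blk 27, set 3) → MISS  vc=[31]
6: 0x52 (blk 10, set 2) → MISS  vc=[31, 18]
7: 0x95 (blk 18, set 2) → VC-HIT  vc=[31, 10]
8: 0xba (blk 23, set 3) → MISS  vc=[31, 10, 27]
9: 0x95 (blk 18, set 2) → L1-HIT  vc=[31, 10, 27]
10: 0x37 (blk 6, set 2) → MISS  vc=[31, 10, 27, 18]
11: 0x55 (blk 10, set 2) → VC-HIT  vc=[31, 6, 27, 18]
12: 0x32 (blk 6, set 2) → VC-HIT  vc=[31, 10, 27, 18]

SEQ = [MISS, MISS, L1-HIT, L1-HIT, L1-HIT, MISS, MISS, VC-HIT, MISS, L1-HIT, MISS, VC-HIT, VC-HIT]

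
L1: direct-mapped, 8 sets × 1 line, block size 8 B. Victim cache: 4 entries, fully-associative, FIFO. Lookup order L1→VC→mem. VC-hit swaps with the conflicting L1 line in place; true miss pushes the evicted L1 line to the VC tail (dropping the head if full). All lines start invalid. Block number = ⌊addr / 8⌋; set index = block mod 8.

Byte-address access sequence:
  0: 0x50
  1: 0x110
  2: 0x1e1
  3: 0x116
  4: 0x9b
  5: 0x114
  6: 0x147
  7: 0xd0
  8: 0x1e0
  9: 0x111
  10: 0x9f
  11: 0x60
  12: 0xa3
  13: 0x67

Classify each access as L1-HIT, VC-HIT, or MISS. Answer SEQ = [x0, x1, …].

0: 0x50 (blk 10, set 2) → MISS  vc=[]
1: 0x110 (blk 34, set 2) → MISS  vc=[10]
2: 0x1e1 (blk 60, set 4) → MISS  vc=[10]
3: 0x116 (blk 34, set 2) → L1-HIT  vc=[10]
4: 0x9b (blk 19, set 3) → MISS  vc=[10]
5: 0x114 (blk 34, set 2) → L1-HIT  vc=[10]
6: 0x147 (blk 40, set 0) → MISS  vc=[10]
7: 0xd0 (blk 26, set 2) → MISS  vc=[10, 34]
8: 0x1e0 (blk 60, set 4) → L1-HIT  vc=[10, 34]
9: 0x111 (blk 34, set 2) → VC-HIT  vc=[10, 26]
10: 0x9f (blk 19, set 3) → L1-HIT  vc=[10, 26]
11: 0x60 (blk 12, set 4) → MISS  vc=[10, 26, 60]
12: 0xa3 (blk 20, set 4) → MISS  vc=[10, 26, 60, 12]
13: 0x67 (blk 12, set 4) → VC-HIT  vc=[10, 26, 60, 20]

SEQ = [MISS, MISS, MISS, L1-HIT, MISS, L1-HIT, MISS, MISS, L1-HIT, VC-HIT, L1-HIT, MISS, MISS, VC-HIT]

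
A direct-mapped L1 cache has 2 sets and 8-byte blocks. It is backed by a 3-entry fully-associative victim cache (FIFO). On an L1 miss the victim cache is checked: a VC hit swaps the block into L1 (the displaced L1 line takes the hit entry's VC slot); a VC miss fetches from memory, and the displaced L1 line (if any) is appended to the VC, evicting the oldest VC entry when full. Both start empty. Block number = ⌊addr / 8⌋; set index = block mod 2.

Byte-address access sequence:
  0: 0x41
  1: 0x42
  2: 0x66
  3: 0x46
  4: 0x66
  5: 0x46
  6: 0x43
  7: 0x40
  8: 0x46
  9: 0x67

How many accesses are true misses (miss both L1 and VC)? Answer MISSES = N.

MISSES = 2

#0 0x41→b8/s0 MISS; vc=[]
#1 0x42→b8/s0 L1-HIT; vc=[]
#2 0x66→b12/s0 MISS; vc=[8]
#3 0x46→b8/s0 VC-HIT; vc=[12]
#4 0x66→b12/s0 VC-HIT; vc=[8]
#5 0x46→b8/s0 VC-HIT; vc=[12]
#6 0x43→b8/s0 L1-HIT; vc=[12]
#7 0x40→b8/s0 L1-HIT; vc=[12]
#8 0x46→b8/s0 L1-HIT; vc=[12]
#9 0x67→b12/s0 VC-HIT; vc=[8]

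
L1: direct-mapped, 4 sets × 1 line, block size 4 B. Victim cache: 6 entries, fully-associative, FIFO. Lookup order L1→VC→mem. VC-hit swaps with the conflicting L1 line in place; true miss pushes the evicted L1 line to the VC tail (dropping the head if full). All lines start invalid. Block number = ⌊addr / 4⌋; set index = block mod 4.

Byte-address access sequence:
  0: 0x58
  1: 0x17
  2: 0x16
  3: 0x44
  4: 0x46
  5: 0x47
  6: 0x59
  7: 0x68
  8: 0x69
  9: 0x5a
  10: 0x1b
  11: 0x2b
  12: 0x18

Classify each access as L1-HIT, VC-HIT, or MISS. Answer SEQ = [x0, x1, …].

SEQ = [MISS, MISS, L1-HIT, MISS, L1-HIT, L1-HIT, L1-HIT, MISS, L1-HIT, VC-HIT, MISS, MISS, VC-HIT]

0: 0x58 (blk 22, set 2) → MISS  vc=[]
1: 0x17 (blk 5, set 1) → MISS  vc=[]
2: 0x16 (blk 5, set 1) → L1-HIT  vc=[]
3: 0x44 (blk 17, set 1) → MISS  vc=[5]
4: 0x46 (blk 17, set 1) → L1-HIT  vc=[5]
5: 0x47 (blk 17, set 1) → L1-HIT  vc=[5]
6: 0x59 (blk 22, set 2) → L1-HIT  vc=[5]
7: 0x68 (blk 26, set 2) → MISS  vc=[5, 22]
8: 0x69 (blk 26, set 2) → L1-HIT  vc=[5, 22]
9: 0x5a (blk 22, set 2) → VC-HIT  vc=[5, 26]
10: 0x1b (blk 6, set 2) → MISS  vc=[5, 26, 22]
11: 0x2b (blk 10, set 2) → MISS  vc=[5, 26, 22, 6]
12: 0x18 (blk 6, set 2) → VC-HIT  vc=[5, 26, 22, 10]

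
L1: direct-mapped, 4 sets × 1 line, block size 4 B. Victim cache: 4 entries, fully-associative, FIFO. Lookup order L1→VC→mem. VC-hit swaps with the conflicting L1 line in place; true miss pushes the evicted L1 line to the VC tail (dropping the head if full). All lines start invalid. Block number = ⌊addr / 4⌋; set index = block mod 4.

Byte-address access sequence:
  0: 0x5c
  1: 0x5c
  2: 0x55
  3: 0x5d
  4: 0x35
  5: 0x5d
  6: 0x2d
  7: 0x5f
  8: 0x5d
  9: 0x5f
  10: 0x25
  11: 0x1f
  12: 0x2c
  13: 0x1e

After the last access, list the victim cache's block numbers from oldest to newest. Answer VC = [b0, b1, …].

VC = [21, 11, 13, 23]

  [0] addr=0x5c blk=23 s=3: MISS | VC []
  [1] addr=0x5c blk=23 s=3: L1-HIT | VC []
  [2] addr=0x55 blk=21 s=1: MISS | VC []
  [3] addr=0x5d blk=23 s=3: L1-HIT | VC []
  [4] addr=0x35 blk=13 s=1: MISS | VC [21]
  [5] addr=0x5d blk=23 s=3: L1-HIT | VC [21]
  [6] addr=0x2d blk=11 s=3: MISS | VC [21, 23]
  [7] addr=0x5f blk=23 s=3: VC-HIT | VC [21, 11]
  [8] addr=0x5d blk=23 s=3: L1-HIT | VC [21, 11]
  [9] addr=0x5f blk=23 s=3: L1-HIT | VC [21, 11]
  [10] addr=0x25 blk=9 s=1: MISS | VC [21, 11, 13]
  [11] addr=0x1f blk=7 s=3: MISS | VC [21, 11, 13, 23]
  [12] addr=0x2c blk=11 s=3: VC-HIT | VC [21, 7, 13, 23]
  [13] addr=0x1e blk=7 s=3: VC-HIT | VC [21, 11, 13, 23]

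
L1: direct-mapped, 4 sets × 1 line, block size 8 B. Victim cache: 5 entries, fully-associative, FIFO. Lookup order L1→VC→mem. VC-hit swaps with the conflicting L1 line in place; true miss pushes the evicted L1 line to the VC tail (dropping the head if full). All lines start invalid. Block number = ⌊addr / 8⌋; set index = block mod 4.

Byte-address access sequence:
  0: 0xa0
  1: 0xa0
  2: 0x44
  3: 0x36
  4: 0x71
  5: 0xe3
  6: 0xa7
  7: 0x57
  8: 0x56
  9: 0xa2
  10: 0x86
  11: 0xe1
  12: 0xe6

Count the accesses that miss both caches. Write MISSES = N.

  [0] addr=0xa0 blk=20 s=0: MISS | VC []
  [1] addr=0xa0 blk=20 s=0: L1-HIT | VC []
  [2] addr=0x44 blk=8 s=0: MISS | VC [20]
  [3] addr=0x36 blk=6 s=2: MISS | VC [20]
  [4] addr=0x71 blk=14 s=2: MISS | VC [20, 6]
  [5] addr=0xe3 blk=28 s=0: MISS | VC [20, 6, 8]
  [6] addr=0xa7 blk=20 s=0: VC-HIT | VC [28, 6, 8]
  [7] addr=0x57 blk=10 s=2: MISS | VC [28, 6, 8, 14]
  [8] addr=0x56 blk=10 s=2: L1-HIT | VC [28, 6, 8, 14]
  [9] addr=0xa2 blk=20 s=0: L1-HIT | VC [28, 6, 8, 14]
  [10] addr=0x86 blk=16 s=0: MISS | VC [28, 6, 8, 14, 20]
  [11] addr=0xe1 blk=28 s=0: VC-HIT | VC [16, 6, 8, 14, 20]
  [12] addr=0xe6 blk=28 s=0: L1-HIT | VC [16, 6, 8, 14, 20]

MISSES = 7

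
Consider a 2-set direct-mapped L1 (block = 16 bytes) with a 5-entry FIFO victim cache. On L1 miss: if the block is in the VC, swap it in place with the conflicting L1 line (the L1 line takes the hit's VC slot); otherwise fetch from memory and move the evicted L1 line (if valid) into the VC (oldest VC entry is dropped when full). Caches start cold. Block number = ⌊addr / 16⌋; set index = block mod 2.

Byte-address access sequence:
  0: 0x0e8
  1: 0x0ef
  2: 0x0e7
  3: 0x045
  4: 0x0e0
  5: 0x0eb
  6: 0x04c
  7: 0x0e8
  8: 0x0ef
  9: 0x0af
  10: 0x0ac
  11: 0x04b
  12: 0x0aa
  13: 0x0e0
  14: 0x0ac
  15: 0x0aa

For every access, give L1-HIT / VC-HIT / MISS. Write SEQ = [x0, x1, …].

0: 0xe8 (blk 14, set 0) → MISS  vc=[]
1: 0xef (blk 14, set 0) → L1-HIT  vc=[]
2: 0xe7 (blk 14, set 0) → L1-HIT  vc=[]
3: 0x45 (blk 4, set 0) → MISS  vc=[14]
4: 0xe0 (blk 14, set 0) → VC-HIT  vc=[4]
5: 0xeb (blk 14, set 0) → L1-HIT  vc=[4]
6: 0x4c (blk 4, set 0) → VC-HIT  vc=[14]
7: 0xe8 (blk 14, set 0) → VC-HIT  vc=[4]
8: 0xef (blk 14, set 0) → L1-HIT  vc=[4]
9: 0xaf (blk 10, set 0) → MISS  vc=[4, 14]
10: 0xac (blk 10, set 0) → L1-HIT  vc=[4, 14]
11: 0x4b (blk 4, set 0) → VC-HIT  vc=[10, 14]
12: 0xaa (blk 10, set 0) → VC-HIT  vc=[4, 14]
13: 0xe0 (blk 14, set 0) → VC-HIT  vc=[4, 10]
14: 0xac (blk 10, set 0) → VC-HIT  vc=[4, 14]
15: 0xaa (blk 10, set 0) → L1-HIT  vc=[4, 14]

SEQ = [MISS, L1-HIT, L1-HIT, MISS, VC-HIT, L1-HIT, VC-HIT, VC-HIT, L1-HIT, MISS, L1-HIT, VC-HIT, VC-HIT, VC-HIT, VC-HIT, L1-HIT]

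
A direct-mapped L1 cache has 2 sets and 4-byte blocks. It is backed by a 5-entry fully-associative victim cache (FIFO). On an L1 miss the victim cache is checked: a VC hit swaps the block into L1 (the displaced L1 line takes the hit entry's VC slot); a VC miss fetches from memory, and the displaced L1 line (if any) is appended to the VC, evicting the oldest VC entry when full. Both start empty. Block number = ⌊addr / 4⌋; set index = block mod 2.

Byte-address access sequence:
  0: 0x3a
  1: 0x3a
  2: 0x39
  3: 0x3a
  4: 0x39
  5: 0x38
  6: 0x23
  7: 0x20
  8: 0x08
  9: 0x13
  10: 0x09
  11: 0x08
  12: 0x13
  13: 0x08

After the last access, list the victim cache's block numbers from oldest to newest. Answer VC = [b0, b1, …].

  [0] addr=0x3a blk=14 s=0: MISS | VC []
  [1] addr=0x3a blk=14 s=0: L1-HIT | VC []
  [2] addr=0x39 blk=14 s=0: L1-HIT | VC []
  [3] addr=0x3a blk=14 s=0: L1-HIT | VC []
  [4] addr=0x39 blk=14 s=0: L1-HIT | VC []
  [5] addr=0x38 blk=14 s=0: L1-HIT | VC []
  [6] addr=0x23 blk=8 s=0: MISS | VC [14]
  [7] addr=0x20 blk=8 s=0: L1-HIT | VC [14]
  [8] addr=0x8 blk=2 s=0: MISS | VC [14, 8]
  [9] addr=0x13 blk=4 s=0: MISS | VC [14, 8, 2]
  [10] addr=0x9 blk=2 s=0: VC-HIT | VC [14, 8, 4]
  [11] addr=0x8 blk=2 s=0: L1-HIT | VC [14, 8, 4]
  [12] addr=0x13 blk=4 s=0: VC-HIT | VC [14, 8, 2]
  [13] addr=0x8 blk=2 s=0: VC-HIT | VC [14, 8, 4]

VC = [14, 8, 4]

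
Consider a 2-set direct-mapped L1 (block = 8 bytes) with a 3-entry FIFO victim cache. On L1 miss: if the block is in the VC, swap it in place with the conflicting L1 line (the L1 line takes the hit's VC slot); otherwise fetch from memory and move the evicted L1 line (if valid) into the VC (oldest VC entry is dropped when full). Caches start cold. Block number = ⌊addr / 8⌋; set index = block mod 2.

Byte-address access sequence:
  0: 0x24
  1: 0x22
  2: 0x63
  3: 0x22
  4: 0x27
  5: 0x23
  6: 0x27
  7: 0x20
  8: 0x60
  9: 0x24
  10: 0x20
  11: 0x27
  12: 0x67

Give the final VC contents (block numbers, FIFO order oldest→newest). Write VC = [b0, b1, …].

VC = [4]

#0 0x24→b4/s0 MISS; vc=[]
#1 0x22→b4/s0 L1-HIT; vc=[]
#2 0x63→b12/s0 MISS; vc=[4]
#3 0x22→b4/s0 VC-HIT; vc=[12]
#4 0x27→b4/s0 L1-HIT; vc=[12]
#5 0x23→b4/s0 L1-HIT; vc=[12]
#6 0x27→b4/s0 L1-HIT; vc=[12]
#7 0x20→b4/s0 L1-HIT; vc=[12]
#8 0x60→b12/s0 VC-HIT; vc=[4]
#9 0x24→b4/s0 VC-HIT; vc=[12]
#10 0x20→b4/s0 L1-HIT; vc=[12]
#11 0x27→b4/s0 L1-HIT; vc=[12]
#12 0x67→b12/s0 VC-HIT; vc=[4]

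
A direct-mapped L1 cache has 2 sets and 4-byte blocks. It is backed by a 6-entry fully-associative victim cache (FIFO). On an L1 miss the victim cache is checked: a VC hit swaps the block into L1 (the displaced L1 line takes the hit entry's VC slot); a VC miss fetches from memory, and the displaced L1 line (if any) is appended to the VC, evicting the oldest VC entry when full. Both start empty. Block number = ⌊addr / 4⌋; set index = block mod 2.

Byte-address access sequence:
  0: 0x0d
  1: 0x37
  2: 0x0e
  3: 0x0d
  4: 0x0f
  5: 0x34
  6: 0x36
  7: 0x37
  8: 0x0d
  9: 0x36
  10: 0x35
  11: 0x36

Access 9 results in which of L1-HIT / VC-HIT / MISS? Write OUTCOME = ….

OUTCOME = VC-HIT

0: 0xd (blk 3, set 1) → MISS  vc=[]
1: 0x37 (blk 13, set 1) → MISS  vc=[3]
2: 0xe (blk 3, set 1) → VC-HIT  vc=[13]
3: 0xd (blk 3, set 1) → L1-HIT  vc=[13]
4: 0xf (blk 3, set 1) → L1-HIT  vc=[13]
5: 0x34 (blk 13, set 1) → VC-HIT  vc=[3]
6: 0x36 (blk 13, set 1) → L1-HIT  vc=[3]
7: 0x37 (blk 13, set 1) → L1-HIT  vc=[3]
8: 0xd (blk 3, set 1) → VC-HIT  vc=[13]
9: 0x36 (blk 13, set 1) → VC-HIT  vc=[3]
10: 0x35 (blk 13, set 1) → L1-HIT  vc=[3]
11: 0x36 (blk 13, set 1) → L1-HIT  vc=[3]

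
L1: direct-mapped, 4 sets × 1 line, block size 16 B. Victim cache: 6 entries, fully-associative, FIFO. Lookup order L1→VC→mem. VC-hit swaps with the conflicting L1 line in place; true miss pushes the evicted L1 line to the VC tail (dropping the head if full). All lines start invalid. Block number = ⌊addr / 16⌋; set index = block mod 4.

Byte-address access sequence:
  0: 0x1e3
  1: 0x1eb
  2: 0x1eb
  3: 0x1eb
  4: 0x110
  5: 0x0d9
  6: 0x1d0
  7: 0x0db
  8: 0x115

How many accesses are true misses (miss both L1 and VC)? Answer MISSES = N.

0: 0x1e3 (blk 30, set 2) → MISS  vc=[]
1: 0x1eb (blk 30, set 2) → L1-HIT  vc=[]
2: 0x1eb (blk 30, set 2) → L1-HIT  vc=[]
3: 0x1eb (blk 30, set 2) → L1-HIT  vc=[]
4: 0x110 (blk 17, set 1) → MISS  vc=[]
5: 0xd9 (blk 13, set 1) → MISS  vc=[17]
6: 0x1d0 (blk 29, set 1) → MISS  vc=[17, 13]
7: 0xdb (blk 13, set 1) → VC-HIT  vc=[17, 29]
8: 0x115 (blk 17, set 1) → VC-HIT  vc=[13, 29]

MISSES = 4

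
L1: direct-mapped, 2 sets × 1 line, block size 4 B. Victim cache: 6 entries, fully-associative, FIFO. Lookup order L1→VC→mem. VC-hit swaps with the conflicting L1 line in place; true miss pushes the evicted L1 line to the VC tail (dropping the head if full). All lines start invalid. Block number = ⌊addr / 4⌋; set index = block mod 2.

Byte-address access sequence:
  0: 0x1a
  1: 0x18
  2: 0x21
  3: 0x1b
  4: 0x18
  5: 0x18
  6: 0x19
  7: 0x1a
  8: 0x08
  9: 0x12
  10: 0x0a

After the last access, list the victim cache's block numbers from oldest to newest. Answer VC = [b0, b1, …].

0: 0x1a (blk 6, set 0) → MISS  vc=[]
1: 0x18 (blk 6, set 0) → L1-HIT  vc=[]
2: 0x21 (blk 8, set 0) → MISS  vc=[6]
3: 0x1b (blk 6, set 0) → VC-HIT  vc=[8]
4: 0x18 (blk 6, set 0) → L1-HIT  vc=[8]
5: 0x18 (blk 6, set 0) → L1-HIT  vc=[8]
6: 0x19 (blk 6, set 0) → L1-HIT  vc=[8]
7: 0x1a (blk 6, set 0) → L1-HIT  vc=[8]
8: 0x8 (blk 2, set 0) → MISS  vc=[8, 6]
9: 0x12 (blk 4, set 0) → MISS  vc=[8, 6, 2]
10: 0xa (blk 2, set 0) → VC-HIT  vc=[8, 6, 4]

VC = [8, 6, 4]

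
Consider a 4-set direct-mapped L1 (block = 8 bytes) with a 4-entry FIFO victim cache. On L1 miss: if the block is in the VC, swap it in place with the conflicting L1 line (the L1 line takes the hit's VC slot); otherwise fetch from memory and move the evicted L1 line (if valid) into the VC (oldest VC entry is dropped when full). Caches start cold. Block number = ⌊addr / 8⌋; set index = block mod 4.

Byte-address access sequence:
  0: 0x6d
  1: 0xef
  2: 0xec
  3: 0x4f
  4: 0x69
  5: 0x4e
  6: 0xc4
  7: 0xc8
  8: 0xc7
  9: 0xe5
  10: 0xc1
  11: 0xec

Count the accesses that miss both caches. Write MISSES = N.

  [0] addr=0x6d blk=13 s=1: MISS | VC []
  [1] addr=0xef blk=29 s=1: MISS | VC [13]
  [2] addr=0xec blk=29 s=1: L1-HIT | VC [13]
  [3] addr=0x4f blk=9 s=1: MISS | VC [13, 29]
  [4] addr=0x69 blk=13 s=1: VC-HIT | VC [9, 29]
  [5] addr=0x4e blk=9 s=1: VC-HIT | VC [13, 29]
  [6] addr=0xc4 blk=24 s=0: MISS | VC [13, 29]
  [7] addr=0xc8 blk=25 s=1: MISS | VC [13, 29, 9]
  [8] addr=0xc7 blk=24 s=0: L1-HIT | VC [13, 29, 9]
  [9] addr=0xe5 blk=28 s=0: MISS | VC [13, 29, 9, 24]
  [10] addr=0xc1 blk=24 s=0: VC-HIT | VC [13, 29, 9, 28]
  [11] addr=0xec blk=29 s=1: VC-HIT | VC [13, 25, 9, 28]

MISSES = 6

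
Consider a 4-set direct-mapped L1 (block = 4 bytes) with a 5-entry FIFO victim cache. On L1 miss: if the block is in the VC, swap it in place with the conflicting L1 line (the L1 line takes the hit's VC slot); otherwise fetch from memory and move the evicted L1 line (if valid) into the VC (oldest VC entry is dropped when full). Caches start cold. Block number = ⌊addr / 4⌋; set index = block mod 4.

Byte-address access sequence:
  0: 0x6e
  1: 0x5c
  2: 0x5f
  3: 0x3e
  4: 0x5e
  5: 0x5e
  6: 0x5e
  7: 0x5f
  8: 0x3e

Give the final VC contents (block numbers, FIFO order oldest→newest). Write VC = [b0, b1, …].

#0 0x6e→b27/s3 MISS; vc=[]
#1 0x5c→b23/s3 MISS; vc=[27]
#2 0x5f→b23/s3 L1-HIT; vc=[27]
#3 0x3e→b15/s3 MISS; vc=[27,23]
#4 0x5e→b23/s3 VC-HIT; vc=[27,15]
#5 0x5e→b23/s3 L1-HIT; vc=[27,15]
#6 0x5e→b23/s3 L1-HIT; vc=[27,15]
#7 0x5f→b23/s3 L1-HIT; vc=[27,15]
#8 0x3e→b15/s3 VC-HIT; vc=[27,23]

VC = [27, 23]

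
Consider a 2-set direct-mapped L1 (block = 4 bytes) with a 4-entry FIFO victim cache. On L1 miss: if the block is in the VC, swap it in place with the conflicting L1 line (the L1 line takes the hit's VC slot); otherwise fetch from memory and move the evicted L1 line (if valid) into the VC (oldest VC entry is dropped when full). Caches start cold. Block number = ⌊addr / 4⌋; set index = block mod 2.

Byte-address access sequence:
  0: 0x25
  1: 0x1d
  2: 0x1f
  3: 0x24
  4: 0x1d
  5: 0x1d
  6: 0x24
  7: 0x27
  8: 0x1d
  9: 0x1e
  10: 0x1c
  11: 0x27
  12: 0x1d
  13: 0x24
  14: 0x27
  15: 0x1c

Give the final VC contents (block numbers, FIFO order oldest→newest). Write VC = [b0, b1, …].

VC = [9]

#0 0x25→b9/s1 MISS; vc=[]
#1 0x1d→b7/s1 MISS; vc=[9]
#2 0x1f→b7/s1 L1-HIT; vc=[9]
#3 0x24→b9/s1 VC-HIT; vc=[7]
#4 0x1d→b7/s1 VC-HIT; vc=[9]
#5 0x1d→b7/s1 L1-HIT; vc=[9]
#6 0x24→b9/s1 VC-HIT; vc=[7]
#7 0x27→b9/s1 L1-HIT; vc=[7]
#8 0x1d→b7/s1 VC-HIT; vc=[9]
#9 0x1e→b7/s1 L1-HIT; vc=[9]
#10 0x1c→b7/s1 L1-HIT; vc=[9]
#11 0x27→b9/s1 VC-HIT; vc=[7]
#12 0x1d→b7/s1 VC-HIT; vc=[9]
#13 0x24→b9/s1 VC-HIT; vc=[7]
#14 0x27→b9/s1 L1-HIT; vc=[7]
#15 0x1c→b7/s1 VC-HIT; vc=[9]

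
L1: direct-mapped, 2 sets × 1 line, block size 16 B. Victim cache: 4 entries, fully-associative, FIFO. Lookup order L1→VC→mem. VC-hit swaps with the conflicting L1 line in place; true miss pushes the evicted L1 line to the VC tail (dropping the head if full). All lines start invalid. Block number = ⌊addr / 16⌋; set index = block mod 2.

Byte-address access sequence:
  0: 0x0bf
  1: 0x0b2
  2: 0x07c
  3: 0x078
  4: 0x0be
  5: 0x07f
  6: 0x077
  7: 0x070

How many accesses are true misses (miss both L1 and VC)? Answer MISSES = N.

  [0] addr=0xbf blk=11 s=1: MISS | VC []
  [1] addr=0xb2 blk=11 s=1: L1-HIT | VC []
  [2] addr=0x7c blk=7 s=1: MISS | VC [11]
  [3] addr=0x78 blk=7 s=1: L1-HIT | VC [11]
  [4] addr=0xbe blk=11 s=1: VC-HIT | VC [7]
  [5] addr=0x7f blk=7 s=1: VC-HIT | VC [11]
  [6] addr=0x77 blk=7 s=1: L1-HIT | VC [11]
  [7] addr=0x70 blk=7 s=1: L1-HIT | VC [11]

MISSES = 2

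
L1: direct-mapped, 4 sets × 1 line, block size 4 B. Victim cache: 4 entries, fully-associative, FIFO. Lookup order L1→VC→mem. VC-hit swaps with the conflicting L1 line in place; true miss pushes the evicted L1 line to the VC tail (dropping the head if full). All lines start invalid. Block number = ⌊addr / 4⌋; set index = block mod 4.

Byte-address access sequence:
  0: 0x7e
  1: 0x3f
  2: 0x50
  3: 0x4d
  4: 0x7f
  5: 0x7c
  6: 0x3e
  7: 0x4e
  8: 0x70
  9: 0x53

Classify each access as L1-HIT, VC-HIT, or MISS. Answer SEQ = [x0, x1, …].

SEQ = [MISS, MISS, MISS, MISS, VC-HIT, L1-HIT, VC-HIT, VC-HIT, MISS, VC-HIT]

0: 0x7e (blk 31, set 3) → MISS  vc=[]
1: 0x3f (blk 15, set 3) → MISS  vc=[31]
2: 0x50 (blk 20, set 0) → MISS  vc=[31]
3: 0x4d (blk 19, set 3) → MISS  vc=[31, 15]
4: 0x7f (blk 31, set 3) → VC-HIT  vc=[19, 15]
5: 0x7c (blk 31, set 3) → L1-HIT  vc=[19, 15]
6: 0x3e (blk 15, set 3) → VC-HIT  vc=[19, 31]
7: 0x4e (blk 19, set 3) → VC-HIT  vc=[15, 31]
8: 0x70 (blk 28, set 0) → MISS  vc=[15, 31, 20]
9: 0x53 (blk 20, set 0) → VC-HIT  vc=[15, 31, 28]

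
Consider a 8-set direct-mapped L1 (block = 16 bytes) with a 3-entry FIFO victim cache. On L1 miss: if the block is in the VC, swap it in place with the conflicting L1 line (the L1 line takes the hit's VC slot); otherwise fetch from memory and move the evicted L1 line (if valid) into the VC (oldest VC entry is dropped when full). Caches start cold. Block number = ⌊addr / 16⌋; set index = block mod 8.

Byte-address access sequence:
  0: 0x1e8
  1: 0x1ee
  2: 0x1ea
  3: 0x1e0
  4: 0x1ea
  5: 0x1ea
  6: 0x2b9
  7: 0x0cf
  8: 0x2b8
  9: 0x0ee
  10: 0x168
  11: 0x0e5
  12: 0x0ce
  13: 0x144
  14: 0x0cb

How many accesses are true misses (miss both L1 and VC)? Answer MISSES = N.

  [0] addr=0x1e8 blk=30 s=6: MISS | VC []
  [1] addr=0x1ee blk=30 s=6: L1-HIT | VC []
  [2] addr=0x1ea blk=30 s=6: L1-HIT | VC []
  [3] addr=0x1e0 blk=30 s=6: L1-HIT | VC []
  [4] addr=0x1ea blk=30 s=6: L1-HIT | VC []
  [5] addr=0x1ea blk=30 s=6: L1-HIT | VC []
  [6] addr=0x2b9 blk=43 s=3: MISS | VC []
  [7] addr=0xcf blk=12 s=4: MISS | VC []
  [8] addr=0x2b8 blk=43 s=3: L1-HIT | VC []
  [9] addr=0xee blk=14 s=6: MISS | VC [30]
  [10] addr=0x168 blk=22 s=6: MISS | VC [30, 14]
  [11] addr=0xe5 blk=14 s=6: VC-HIT | VC [30, 22]
  [12] addr=0xce blk=12 s=4: L1-HIT | VC [30, 22]
  [13] addr=0x144 blk=20 s=4: MISS | VC [30, 22, 12]
  [14] addr=0xcb blk=12 s=4: VC-HIT | VC [30, 22, 20]

MISSES = 6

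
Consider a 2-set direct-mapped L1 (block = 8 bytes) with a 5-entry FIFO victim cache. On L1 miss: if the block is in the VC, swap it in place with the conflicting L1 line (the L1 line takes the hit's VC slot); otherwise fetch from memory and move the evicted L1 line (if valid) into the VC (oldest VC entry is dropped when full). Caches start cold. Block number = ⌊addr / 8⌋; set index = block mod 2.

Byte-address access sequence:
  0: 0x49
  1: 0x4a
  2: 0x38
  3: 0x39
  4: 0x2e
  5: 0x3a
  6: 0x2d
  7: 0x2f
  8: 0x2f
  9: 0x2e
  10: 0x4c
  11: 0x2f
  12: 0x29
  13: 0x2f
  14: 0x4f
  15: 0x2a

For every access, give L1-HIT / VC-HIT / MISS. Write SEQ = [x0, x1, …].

SEQ = [MISS, L1-HIT, MISS, L1-HIT, MISS, VC-HIT, VC-HIT, L1-HIT, L1-HIT, L1-HIT, VC-HIT, VC-HIT, L1-HIT, L1-HIT, VC-HIT, VC-HIT]

#0 0x49→b9/s1 MISS; vc=[]
#1 0x4a→b9/s1 L1-HIT; vc=[]
#2 0x38→b7/s1 MISS; vc=[9]
#3 0x39→b7/s1 L1-HIT; vc=[9]
#4 0x2e→b5/s1 MISS; vc=[9,7]
#5 0x3a→b7/s1 VC-HIT; vc=[9,5]
#6 0x2d→b5/s1 VC-HIT; vc=[9,7]
#7 0x2f→b5/s1 L1-HIT; vc=[9,7]
#8 0x2f→b5/s1 L1-HIT; vc=[9,7]
#9 0x2e→b5/s1 L1-HIT; vc=[9,7]
#10 0x4c→b9/s1 VC-HIT; vc=[5,7]
#11 0x2f→b5/s1 VC-HIT; vc=[9,7]
#12 0x29→b5/s1 L1-HIT; vc=[9,7]
#13 0x2f→b5/s1 L1-HIT; vc=[9,7]
#14 0x4f→b9/s1 VC-HIT; vc=[5,7]
#15 0x2a→b5/s1 VC-HIT; vc=[9,7]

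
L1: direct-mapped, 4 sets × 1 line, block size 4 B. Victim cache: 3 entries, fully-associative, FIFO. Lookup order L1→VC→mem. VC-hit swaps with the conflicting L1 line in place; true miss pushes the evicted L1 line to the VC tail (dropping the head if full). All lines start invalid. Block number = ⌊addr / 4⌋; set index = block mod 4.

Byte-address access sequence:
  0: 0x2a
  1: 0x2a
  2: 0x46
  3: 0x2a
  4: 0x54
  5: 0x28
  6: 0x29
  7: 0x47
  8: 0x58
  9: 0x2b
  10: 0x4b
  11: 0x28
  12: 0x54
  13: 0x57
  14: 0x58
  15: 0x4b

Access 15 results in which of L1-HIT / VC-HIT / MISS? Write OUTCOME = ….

OUTCOME = VC-HIT

#0 0x2a→b10/s2 MISS; vc=[]
#1 0x2a→b10/s2 L1-HIT; vc=[]
#2 0x46→b17/s1 MISS; vc=[]
#3 0x2a→b10/s2 L1-HIT; vc=[]
#4 0x54→b21/s1 MISS; vc=[17]
#5 0x28→b10/s2 L1-HIT; vc=[17]
#6 0x29→b10/s2 L1-HIT; vc=[17]
#7 0x47→b17/s1 VC-HIT; vc=[21]
#8 0x58→b22/s2 MISS; vc=[21,10]
#9 0x2b→b10/s2 VC-HIT; vc=[21,22]
#10 0x4b→b18/s2 MISS; vc=[21,22,10]
#11 0x28→b10/s2 VC-HIT; vc=[21,22,18]
#12 0x54→b21/s1 VC-HIT; vc=[17,22,18]
#13 0x57→b21/s1 L1-HIT; vc=[17,22,18]
#14 0x58→b22/s2 VC-HIT; vc=[17,10,18]
#15 0x4b→b18/s2 VC-HIT; vc=[17,10,22]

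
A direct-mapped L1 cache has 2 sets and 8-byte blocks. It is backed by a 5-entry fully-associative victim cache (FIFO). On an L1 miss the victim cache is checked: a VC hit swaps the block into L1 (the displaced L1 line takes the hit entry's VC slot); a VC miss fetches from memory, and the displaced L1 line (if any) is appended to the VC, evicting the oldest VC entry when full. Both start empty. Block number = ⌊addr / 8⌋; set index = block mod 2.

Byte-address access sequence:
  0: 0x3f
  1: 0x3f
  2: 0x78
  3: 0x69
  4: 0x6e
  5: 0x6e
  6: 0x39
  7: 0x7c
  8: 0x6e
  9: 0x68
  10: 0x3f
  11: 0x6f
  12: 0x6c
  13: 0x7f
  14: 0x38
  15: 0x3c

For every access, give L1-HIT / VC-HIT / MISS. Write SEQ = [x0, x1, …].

#0 0x3f→b7/s1 MISS; vc=[]
#1 0x3f→b7/s1 L1-HIT; vc=[]
#2 0x78→b15/s1 MISS; vc=[7]
#3 0x69→b13/s1 MISS; vc=[7,15]
#4 0x6e→b13/s1 L1-HIT; vc=[7,15]
#5 0x6e→b13/s1 L1-HIT; vc=[7,15]
#6 0x39→b7/s1 VC-HIT; vc=[13,15]
#7 0x7c→b15/s1 VC-HIT; vc=[13,7]
#8 0x6e→b13/s1 VC-HIT; vc=[15,7]
#9 0x68→b13/s1 L1-HIT; vc=[15,7]
#10 0x3f→b7/s1 VC-HIT; vc=[15,13]
#11 0x6f→b13/s1 VC-HIT; vc=[15,7]
#12 0x6c→b13/s1 L1-HIT; vc=[15,7]
#13 0x7f→b15/s1 VC-HIT; vc=[13,7]
#14 0x38→b7/s1 VC-HIT; vc=[13,15]
#15 0x3c→b7/s1 L1-HIT; vc=[13,15]

SEQ = [MISS, L1-HIT, MISS, MISS, L1-HIT, L1-HIT, VC-HIT, VC-HIT, VC-HIT, L1-HIT, VC-HIT, VC-HIT, L1-HIT, VC-HIT, VC-HIT, L1-HIT]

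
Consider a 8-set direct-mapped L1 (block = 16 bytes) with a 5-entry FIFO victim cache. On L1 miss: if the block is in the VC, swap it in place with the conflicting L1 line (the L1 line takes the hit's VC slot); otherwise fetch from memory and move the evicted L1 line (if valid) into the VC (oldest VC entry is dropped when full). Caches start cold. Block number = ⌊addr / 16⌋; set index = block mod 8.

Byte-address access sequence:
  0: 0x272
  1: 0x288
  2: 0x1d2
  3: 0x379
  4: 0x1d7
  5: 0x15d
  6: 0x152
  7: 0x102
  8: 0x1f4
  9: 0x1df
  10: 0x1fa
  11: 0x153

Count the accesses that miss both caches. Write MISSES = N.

  [0] addr=0x272 blk=39 s=7: MISS | VC []
  [1] addr=0x288 blk=40 s=0: MISS | VC []
  [2] addr=0x1d2 blk=29 s=5: MISS | VC []
  [3] addr=0x379 blk=55 s=7: MISS | VC [39]
  [4] addr=0x1d7 blk=29 s=5: L1-HIT | VC [39]
  [5] addr=0x15d blk=21 s=5: MISS | VC [39, 29]
  [6] addr=0x152 blk=21 s=5: L1-HIT | VC [39, 29]
  [7] addr=0x102 blk=16 s=0: MISS | VC [39, 29, 40]
  [8] addr=0x1f4 blk=31 s=7: MISS | VC [39, 29, 40, 55]
  [9] addr=0x1df blk=29 s=5: VC-HIT | VC [39, 21, 40, 55]
  [10] addr=0x1fa blk=31 s=7: L1-HIT | VC [39, 21, 40, 55]
  [11] addr=0x153 blk=21 s=5: VC-HIT | VC [39, 29, 40, 55]

MISSES = 7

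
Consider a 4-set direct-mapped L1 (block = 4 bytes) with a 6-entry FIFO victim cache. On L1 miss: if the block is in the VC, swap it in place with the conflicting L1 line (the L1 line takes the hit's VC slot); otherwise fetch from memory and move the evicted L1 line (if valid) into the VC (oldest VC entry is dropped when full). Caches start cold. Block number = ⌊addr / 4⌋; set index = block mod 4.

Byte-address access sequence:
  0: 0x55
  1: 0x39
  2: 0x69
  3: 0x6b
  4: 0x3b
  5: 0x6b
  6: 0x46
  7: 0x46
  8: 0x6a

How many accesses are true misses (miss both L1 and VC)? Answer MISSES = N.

MISSES = 4

#0 0x55→b21/s1 MISS; vc=[]
#1 0x39→b14/s2 MISS; vc=[]
#2 0x69→b26/s2 MISS; vc=[14]
#3 0x6b→b26/s2 L1-HIT; vc=[14]
#4 0x3b→b14/s2 VC-HIT; vc=[26]
#5 0x6b→b26/s2 VC-HIT; vc=[14]
#6 0x46→b17/s1 MISS; vc=[14,21]
#7 0x46→b17/s1 L1-HIT; vc=[14,21]
#8 0x6a→b26/s2 L1-HIT; vc=[14,21]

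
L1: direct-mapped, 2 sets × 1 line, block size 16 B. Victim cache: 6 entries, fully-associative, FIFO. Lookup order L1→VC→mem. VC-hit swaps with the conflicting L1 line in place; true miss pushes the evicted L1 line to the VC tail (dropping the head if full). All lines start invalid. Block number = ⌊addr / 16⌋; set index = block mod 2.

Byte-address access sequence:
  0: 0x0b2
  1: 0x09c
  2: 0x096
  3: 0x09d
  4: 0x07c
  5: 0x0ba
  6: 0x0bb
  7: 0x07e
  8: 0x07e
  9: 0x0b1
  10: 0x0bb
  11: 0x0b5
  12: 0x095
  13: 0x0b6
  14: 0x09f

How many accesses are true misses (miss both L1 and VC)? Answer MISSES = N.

MISSES = 3

#0 0xb2→b11/s1 MISS; vc=[]
#1 0x9c→b9/s1 MISS; vc=[11]
#2 0x96→b9/s1 L1-HIT; vc=[11]
#3 0x9d→b9/s1 L1-HIT; vc=[11]
#4 0x7c→b7/s1 MISS; vc=[11,9]
#5 0xba→b11/s1 VC-HIT; vc=[7,9]
#6 0xbb→b11/s1 L1-HIT; vc=[7,9]
#7 0x7e→b7/s1 VC-HIT; vc=[11,9]
#8 0x7e→b7/s1 L1-HIT; vc=[11,9]
#9 0xb1→b11/s1 VC-HIT; vc=[7,9]
#10 0xbb→b11/s1 L1-HIT; vc=[7,9]
#11 0xb5→b11/s1 L1-HIT; vc=[7,9]
#12 0x95→b9/s1 VC-HIT; vc=[7,11]
#13 0xb6→b11/s1 VC-HIT; vc=[7,9]
#14 0x9f→b9/s1 VC-HIT; vc=[7,11]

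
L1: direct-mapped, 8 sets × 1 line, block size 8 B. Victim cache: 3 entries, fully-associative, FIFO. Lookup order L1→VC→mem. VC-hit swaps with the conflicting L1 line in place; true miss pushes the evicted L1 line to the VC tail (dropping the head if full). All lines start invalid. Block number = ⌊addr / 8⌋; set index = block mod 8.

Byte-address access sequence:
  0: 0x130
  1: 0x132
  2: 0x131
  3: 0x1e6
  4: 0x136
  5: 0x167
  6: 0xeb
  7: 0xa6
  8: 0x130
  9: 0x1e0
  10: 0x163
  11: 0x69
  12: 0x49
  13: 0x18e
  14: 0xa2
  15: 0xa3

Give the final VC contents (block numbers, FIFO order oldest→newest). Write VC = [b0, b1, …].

VC = [29, 9, 44]

#0 0x130→b38/s6 MISS; vc=[]
#1 0x132→b38/s6 L1-HIT; vc=[]
#2 0x131→b38/s6 L1-HIT; vc=[]
#3 0x1e6→b60/s4 MISS; vc=[]
#4 0x136→b38/s6 L1-HIT; vc=[]
#5 0x167→b44/s4 MISS; vc=[60]
#6 0xeb→b29/s5 MISS; vc=[60]
#7 0xa6→b20/s4 MISS; vc=[60,44]
#8 0x130→b38/s6 L1-HIT; vc=[60,44]
#9 0x1e0→b60/s4 VC-HIT; vc=[20,44]
#10 0x163→b44/s4 VC-HIT; vc=[20,60]
#11 0x69→b13/s5 MISS; vc=[20,60,29]
#12 0x49→b9/s1 MISS; vc=[20,60,29]
#13 0x18e→b49/s1 MISS; vc=[60,29,9]
#14 0xa2→b20/s4 MISS; vc=[29,9,44]
#15 0xa3→b20/s4 L1-HIT; vc=[29,9,44]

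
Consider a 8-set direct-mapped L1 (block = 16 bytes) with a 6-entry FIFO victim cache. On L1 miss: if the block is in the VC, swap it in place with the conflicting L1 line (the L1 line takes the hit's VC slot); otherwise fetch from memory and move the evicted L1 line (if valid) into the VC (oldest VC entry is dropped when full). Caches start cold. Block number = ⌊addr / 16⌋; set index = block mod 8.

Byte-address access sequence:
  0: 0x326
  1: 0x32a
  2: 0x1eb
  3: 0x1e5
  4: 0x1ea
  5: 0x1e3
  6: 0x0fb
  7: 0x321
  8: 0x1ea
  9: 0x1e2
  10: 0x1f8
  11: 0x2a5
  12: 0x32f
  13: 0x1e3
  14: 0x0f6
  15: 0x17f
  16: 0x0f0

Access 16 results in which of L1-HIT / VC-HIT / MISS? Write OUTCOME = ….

  [0] addr=0x326 blk=50 s=2: MISS | VC []
  [1] addr=0x32a blk=50 s=2: L1-HIT | VC []
  [2] addr=0x1eb blk=30 s=6: MISS | VC []
  [3] addr=0x1e5 blk=30 s=6: L1-HIT | VC []
  [4] addr=0x1ea blk=30 s=6: L1-HIT | VC []
  [5] addr=0x1e3 blk=30 s=6: L1-HIT | VC []
  [6] addr=0xfb blk=15 s=7: MISS | VC []
  [7] addr=0x321 blk=50 s=2: L1-HIT | VC []
  [8] addr=0x1ea blk=30 s=6: L1-HIT | VC []
  [9] addr=0x1e2 blk=30 s=6: L1-HIT | VC []
  [10] addr=0x1f8 blk=31 s=7: MISS | VC [15]
  [11] addr=0x2a5 blk=42 s=2: MISS | VC [15, 50]
  [12] addr=0x32f blk=50 s=2: VC-HIT | VC [15, 42]
  [13] addr=0x1e3 blk=30 s=6: L1-HIT | VC [15, 42]
  [14] addr=0xf6 blk=15 s=7: VC-HIT | VC [31, 42]
  [15] addr=0x17f blk=23 s=7: MISS | VC [31, 42, 15]
  [16] addr=0xf0 blk=15 s=7: VC-HIT | VC [31, 42, 23]

OUTCOME = VC-HIT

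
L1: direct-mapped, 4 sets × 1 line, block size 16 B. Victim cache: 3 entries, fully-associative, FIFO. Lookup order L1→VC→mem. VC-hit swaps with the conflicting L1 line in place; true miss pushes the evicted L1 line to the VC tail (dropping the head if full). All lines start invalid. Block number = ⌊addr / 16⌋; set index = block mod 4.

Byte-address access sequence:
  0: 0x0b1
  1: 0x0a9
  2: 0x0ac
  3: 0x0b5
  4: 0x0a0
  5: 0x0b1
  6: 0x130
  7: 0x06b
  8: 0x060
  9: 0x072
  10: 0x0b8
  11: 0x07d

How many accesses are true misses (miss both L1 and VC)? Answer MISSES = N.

  [0] addr=0xb1 blk=11 s=3: MISS | VC []
  [1] addr=0xa9 blk=10 s=2: MISS | VC []
  [2] addr=0xac blk=10 s=2: L1-HIT | VC []
  [3] addr=0xb5 blk=11 s=3: L1-HIT | VC []
  [4] addr=0xa0 blk=10 s=2: L1-HIT | VC []
  [5] addr=0xb1 blk=11 s=3: L1-HIT | VC []
  [6] addr=0x130 blk=19 s=3: MISS | VC [11]
  [7] addr=0x6b blk=6 s=2: MISS | VC [11, 10]
  [8] addr=0x60 blk=6 s=2: L1-HIT | VC [11, 10]
  [9] addr=0x72 blk=7 s=3: MISS | VC [11, 10, 19]
  [10] addr=0xb8 blk=11 s=3: VC-HIT | VC [7, 10, 19]
  [11] addr=0x7d blk=7 s=3: VC-HIT | VC [11, 10, 19]

MISSES = 5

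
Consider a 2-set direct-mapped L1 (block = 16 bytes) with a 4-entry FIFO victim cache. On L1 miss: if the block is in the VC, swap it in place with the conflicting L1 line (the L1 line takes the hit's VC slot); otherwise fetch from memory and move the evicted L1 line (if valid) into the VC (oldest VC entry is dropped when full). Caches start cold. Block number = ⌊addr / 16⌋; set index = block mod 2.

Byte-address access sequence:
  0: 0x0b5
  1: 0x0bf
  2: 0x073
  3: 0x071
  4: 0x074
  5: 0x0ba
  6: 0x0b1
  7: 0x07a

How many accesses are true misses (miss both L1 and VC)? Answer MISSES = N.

MISSES = 2

0: 0xb5 (blk 11, set 1) → MISS  vc=[]
1: 0xbf (blk 11, set 1) → L1-HIT  vc=[]
2: 0x73 (blk 7, set 1) → MISS  vc=[11]
3: 0x71 (blk 7, set 1) → L1-HIT  vc=[11]
4: 0x74 (blk 7, set 1) → L1-HIT  vc=[11]
5: 0xba (blk 11, set 1) → VC-HIT  vc=[7]
6: 0xb1 (blk 11, set 1) → L1-HIT  vc=[7]
7: 0x7a (blk 7, set 1) → VC-HIT  vc=[11]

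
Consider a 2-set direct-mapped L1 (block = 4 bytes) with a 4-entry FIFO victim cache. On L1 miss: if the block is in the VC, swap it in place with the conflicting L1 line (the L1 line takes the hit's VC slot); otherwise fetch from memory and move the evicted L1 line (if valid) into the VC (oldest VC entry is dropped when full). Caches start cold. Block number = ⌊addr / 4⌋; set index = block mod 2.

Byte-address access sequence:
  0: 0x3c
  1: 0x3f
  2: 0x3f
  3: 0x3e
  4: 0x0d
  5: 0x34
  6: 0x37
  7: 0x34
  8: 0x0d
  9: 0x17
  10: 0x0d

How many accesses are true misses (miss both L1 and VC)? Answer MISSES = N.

#0 0x3c→b15/s1 MISS; vc=[]
#1 0x3f→b15/s1 L1-HIT; vc=[]
#2 0x3f→b15/s1 L1-HIT; vc=[]
#3 0x3e→b15/s1 L1-HIT; vc=[]
#4 0xd→b3/s1 MISS; vc=[15]
#5 0x34→b13/s1 MISS; vc=[15,3]
#6 0x37→b13/s1 L1-HIT; vc=[15,3]
#7 0x34→b13/s1 L1-HIT; vc=[15,3]
#8 0xd→b3/s1 VC-HIT; vc=[15,13]
#9 0x17→b5/s1 MISS; vc=[15,13,3]
#10 0xd→b3/s1 VC-HIT; vc=[15,13,5]

MISSES = 4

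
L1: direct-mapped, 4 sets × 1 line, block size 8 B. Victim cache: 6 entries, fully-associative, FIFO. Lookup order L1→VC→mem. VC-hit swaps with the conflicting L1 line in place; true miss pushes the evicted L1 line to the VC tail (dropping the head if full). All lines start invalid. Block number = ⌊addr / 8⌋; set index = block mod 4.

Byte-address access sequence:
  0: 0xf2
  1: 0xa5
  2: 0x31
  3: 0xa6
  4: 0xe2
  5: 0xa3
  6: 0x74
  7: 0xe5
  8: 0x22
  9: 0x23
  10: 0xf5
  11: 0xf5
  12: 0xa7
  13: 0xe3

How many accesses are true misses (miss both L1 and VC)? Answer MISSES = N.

#0 0xf2→b30/s2 MISS; vc=[]
#1 0xa5→b20/s0 MISS; vc=[]
#2 0x31→b6/s2 MISS; vc=[30]
#3 0xa6→b20/s0 L1-HIT; vc=[30]
#4 0xe2→b28/s0 MISS; vc=[30,20]
#5 0xa3→b20/s0 VC-HIT; vc=[30,28]
#6 0x74→b14/s2 MISS; vc=[30,28,6]
#7 0xe5→b28/s0 VC-HIT; vc=[30,20,6]
#8 0x22→b4/s0 MISS; vc=[30,20,6,28]
#9 0x23→b4/s0 L1-HIT; vc=[30,20,6,28]
#10 0xf5→b30/s2 VC-HIT; vc=[14,20,6,28]
#11 0xf5→b30/s2 L1-HIT; vc=[14,20,6,28]
#12 0xa7→b20/s0 VC-HIT; vc=[14,4,6,28]
#13 0xe3→b28/s0 VC-HIT; vc=[14,4,6,20]

MISSES = 6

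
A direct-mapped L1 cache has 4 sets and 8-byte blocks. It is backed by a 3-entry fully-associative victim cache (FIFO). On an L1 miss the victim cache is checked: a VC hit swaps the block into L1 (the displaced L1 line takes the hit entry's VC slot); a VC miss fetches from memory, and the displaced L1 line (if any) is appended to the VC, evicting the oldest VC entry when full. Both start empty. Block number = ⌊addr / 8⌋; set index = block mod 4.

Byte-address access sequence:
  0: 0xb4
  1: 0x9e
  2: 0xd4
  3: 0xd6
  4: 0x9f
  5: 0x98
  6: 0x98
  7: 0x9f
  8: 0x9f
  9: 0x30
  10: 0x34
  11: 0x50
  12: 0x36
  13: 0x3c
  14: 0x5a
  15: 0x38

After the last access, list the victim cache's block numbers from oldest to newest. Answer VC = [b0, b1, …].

#0 0xb4→b22/s2 MISS; vc=[]
#1 0x9e→b19/s3 MISS; vc=[]
#2 0xd4→b26/s2 MISS; vc=[22]
#3 0xd6→b26/s2 L1-HIT; vc=[22]
#4 0x9f→b19/s3 L1-HIT; vc=[22]
#5 0x98→b19/s3 L1-HIT; vc=[22]
#6 0x98→b19/s3 L1-HIT; vc=[22]
#7 0x9f→b19/s3 L1-HIT; vc=[22]
#8 0x9f→b19/s3 L1-HIT; vc=[22]
#9 0x30→b6/s2 MISS; vc=[22,26]
#10 0x34→b6/s2 L1-HIT; vc=[22,26]
#11 0x50→b10/s2 MISS; vc=[22,26,6]
#12 0x36→b6/s2 VC-HIT; vc=[22,26,10]
#13 0x3c→b7/s3 MISS; vc=[26,10,19]
#14 0x5a→b11/s3 MISS; vc=[10,19,7]
#15 0x38→b7/s3 VC-HIT; vc=[10,19,11]

VC = [10, 19, 11]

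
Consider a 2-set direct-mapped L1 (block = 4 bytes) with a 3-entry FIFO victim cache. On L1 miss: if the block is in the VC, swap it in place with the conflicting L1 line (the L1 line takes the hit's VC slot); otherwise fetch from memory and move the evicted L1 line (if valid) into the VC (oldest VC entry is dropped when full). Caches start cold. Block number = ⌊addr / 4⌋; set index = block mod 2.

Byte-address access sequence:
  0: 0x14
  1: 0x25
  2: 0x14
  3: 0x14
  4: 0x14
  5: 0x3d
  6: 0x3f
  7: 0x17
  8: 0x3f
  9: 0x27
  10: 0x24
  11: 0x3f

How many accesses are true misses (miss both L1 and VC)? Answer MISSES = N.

0: 0x14 (blk 5, set 1) → MISS  vc=[]
1: 0x25 (blk 9, set 1) → MISS  vc=[5]
2: 0x14 (blk 5, set 1) → VC-HIT  vc=[9]
3: 0x14 (blk 5, set 1) → L1-HIT  vc=[9]
4: 0x14 (blk 5, set 1) → L1-HIT  vc=[9]
5: 0x3d (blk 15, set 1) → MISS  vc=[9, 5]
6: 0x3f (blk 15, set 1) → L1-HIT  vc=[9, 5]
7: 0x17 (blk 5, set 1) → VC-HIT  vc=[9, 15]
8: 0x3f (blk 15, set 1) → VC-HIT  vc=[9, 5]
9: 0x27 (blk 9, set 1) → VC-HIT  vc=[15, 5]
10: 0x24 (blk 9, set 1) → L1-HIT  vc=[15, 5]
11: 0x3f (blk 15, set 1) → VC-HIT  vc=[9, 5]

MISSES = 3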